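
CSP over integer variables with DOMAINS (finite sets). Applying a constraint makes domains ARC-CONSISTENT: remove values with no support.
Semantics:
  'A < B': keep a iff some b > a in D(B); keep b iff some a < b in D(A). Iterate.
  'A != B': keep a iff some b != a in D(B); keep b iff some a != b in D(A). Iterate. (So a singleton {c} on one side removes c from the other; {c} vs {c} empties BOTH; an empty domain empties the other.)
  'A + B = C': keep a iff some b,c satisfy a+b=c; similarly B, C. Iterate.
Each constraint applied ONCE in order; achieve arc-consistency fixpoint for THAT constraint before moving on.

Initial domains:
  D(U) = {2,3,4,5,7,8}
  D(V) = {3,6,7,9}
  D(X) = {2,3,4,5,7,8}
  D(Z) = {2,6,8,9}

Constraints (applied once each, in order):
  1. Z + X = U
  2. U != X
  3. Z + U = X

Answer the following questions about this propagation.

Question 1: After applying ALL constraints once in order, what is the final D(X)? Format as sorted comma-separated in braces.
Constraint 1 (Z + X = U) on D(Z)={2,6,8,9} D(X)={2,3,4,5,7,8} D(U)={2,3,4,5,7,8}: Z {2,6,8,9}->{2,6}; X {2,3,4,5,7,8}->{2,3,5}; U {2,3,4,5,7,8}->{4,5,7,8}
Constraint 2 (U != X) on D(U)={4,5,7,8} D(X)={2,3,5}: no change
Constraint 3 (Z + U = X) on D(Z)={2,6} D(U)={4,5,7,8} D(X)={2,3,5}: Z {2,6}->{}; U {4,5,7,8}->{}; X {2,3,5}->{}
So after all 3 constraints: D(X) = {}

Answer: {}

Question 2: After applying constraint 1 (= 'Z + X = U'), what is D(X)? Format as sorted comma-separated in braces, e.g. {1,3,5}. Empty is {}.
Answer: {2,3,5}

Derivation:
Constraint 1 (Z + X = U) on D(Z)={2,6,8,9} D(X)={2,3,4,5,7,8} D(U)={2,3,4,5,7,8}: Z {2,6,8,9}->{2,6}; X {2,3,4,5,7,8}->{2,3,5}; U {2,3,4,5,7,8}->{4,5,7,8}
So after constraint 1: D(X) = {2,3,5}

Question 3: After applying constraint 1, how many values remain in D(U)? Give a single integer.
Constraint 1 (Z + X = U) on D(Z)={2,6,8,9} D(X)={2,3,4,5,7,8} D(U)={2,3,4,5,7,8}: Z {2,6,8,9}->{2,6}; X {2,3,4,5,7,8}->{2,3,5}; U {2,3,4,5,7,8}->{4,5,7,8}
So after constraint 1: D(U)={4,5,7,8}, size = 4

Answer: 4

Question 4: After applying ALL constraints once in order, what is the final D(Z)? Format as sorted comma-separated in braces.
Constraint 1 (Z + X = U) on D(Z)={2,6,8,9} D(X)={2,3,4,5,7,8} D(U)={2,3,4,5,7,8}: Z {2,6,8,9}->{2,6}; X {2,3,4,5,7,8}->{2,3,5}; U {2,3,4,5,7,8}->{4,5,7,8}
Constraint 2 (U != X) on D(U)={4,5,7,8} D(X)={2,3,5}: no change
Constraint 3 (Z + U = X) on D(Z)={2,6} D(U)={4,5,7,8} D(X)={2,3,5}: Z {2,6}->{}; U {4,5,7,8}->{}; X {2,3,5}->{}
So after all 3 constraints: D(Z) = {}

Answer: {}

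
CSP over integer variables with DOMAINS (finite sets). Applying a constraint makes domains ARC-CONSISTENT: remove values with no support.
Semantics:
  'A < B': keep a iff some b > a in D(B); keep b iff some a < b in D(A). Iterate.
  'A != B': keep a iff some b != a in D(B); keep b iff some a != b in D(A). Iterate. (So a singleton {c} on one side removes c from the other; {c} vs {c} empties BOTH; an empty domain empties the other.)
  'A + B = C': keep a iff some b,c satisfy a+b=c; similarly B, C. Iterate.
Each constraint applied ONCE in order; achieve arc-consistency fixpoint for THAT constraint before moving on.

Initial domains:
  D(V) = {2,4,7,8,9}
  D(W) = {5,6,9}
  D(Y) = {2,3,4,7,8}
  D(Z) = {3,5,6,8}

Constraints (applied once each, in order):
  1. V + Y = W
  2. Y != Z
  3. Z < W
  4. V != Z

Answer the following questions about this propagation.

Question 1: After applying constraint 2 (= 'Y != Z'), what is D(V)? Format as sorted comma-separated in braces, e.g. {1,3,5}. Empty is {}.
Answer: {2,4,7}

Derivation:
Constraint 1 (V + Y = W) on D(V)={2,4,7,8,9} D(Y)={2,3,4,7,8} D(W)={5,6,9}: V {2,4,7,8,9}->{2,4,7}; Y {2,3,4,7,8}->{2,3,4,7}
Constraint 2 (Y != Z) on D(Y)={2,3,4,7} D(Z)={3,5,6,8}: no change
So after constraint 2: D(V) = {2,4,7}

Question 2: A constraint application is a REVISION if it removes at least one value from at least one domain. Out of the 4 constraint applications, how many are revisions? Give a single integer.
Constraint 1 (V + Y = W) on D(V)={2,4,7,8,9} D(Y)={2,3,4,7,8} D(W)={5,6,9}: V {2,4,7,8,9}->{2,4,7}; Y {2,3,4,7,8}->{2,3,4,7} => REVISION
Constraint 2 (Y != Z) on D(Y)={2,3,4,7} D(Z)={3,5,6,8}: no change => not a revision
Constraint 3 (Z < W) on D(Z)={3,5,6,8} D(W)={5,6,9}: no change => not a revision
Constraint 4 (V != Z) on D(V)={2,4,7} D(Z)={3,5,6,8}: no change => not a revision
Total revisions = 1

Answer: 1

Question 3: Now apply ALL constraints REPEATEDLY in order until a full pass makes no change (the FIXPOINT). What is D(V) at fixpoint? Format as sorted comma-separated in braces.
Answer: {2,4,7}

Derivation:
pass 0 (initial): D(V)={2,4,7,8,9}
pass 1: V {2,4,7,8,9}->{2,4,7}; Y {2,3,4,7,8}->{2,3,4,7}
pass 2: no change
Fixpoint after 2 passes: D(V) = {2,4,7}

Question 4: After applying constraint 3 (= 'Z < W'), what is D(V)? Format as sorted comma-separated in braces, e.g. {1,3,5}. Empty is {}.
Constraint 1 (V + Y = W) on D(V)={2,4,7,8,9} D(Y)={2,3,4,7,8} D(W)={5,6,9}: V {2,4,7,8,9}->{2,4,7}; Y {2,3,4,7,8}->{2,3,4,7}
Constraint 2 (Y != Z) on D(Y)={2,3,4,7} D(Z)={3,5,6,8}: no change
Constraint 3 (Z < W) on D(Z)={3,5,6,8} D(W)={5,6,9}: no change
So after constraint 3: D(V) = {2,4,7}

Answer: {2,4,7}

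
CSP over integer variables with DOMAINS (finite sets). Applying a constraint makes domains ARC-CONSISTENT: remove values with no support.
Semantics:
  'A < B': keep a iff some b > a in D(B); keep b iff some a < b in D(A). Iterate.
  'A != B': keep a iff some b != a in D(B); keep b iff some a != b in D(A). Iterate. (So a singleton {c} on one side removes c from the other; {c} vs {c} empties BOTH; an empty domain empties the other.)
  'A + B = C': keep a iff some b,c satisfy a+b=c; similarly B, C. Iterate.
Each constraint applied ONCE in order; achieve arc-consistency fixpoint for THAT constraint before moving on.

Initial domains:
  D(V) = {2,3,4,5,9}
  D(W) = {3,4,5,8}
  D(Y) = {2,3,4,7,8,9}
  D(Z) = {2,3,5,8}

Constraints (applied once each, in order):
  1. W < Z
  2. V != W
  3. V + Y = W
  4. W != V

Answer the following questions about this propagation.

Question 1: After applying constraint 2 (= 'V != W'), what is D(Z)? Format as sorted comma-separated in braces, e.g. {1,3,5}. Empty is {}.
Answer: {5,8}

Derivation:
Constraint 1 (W < Z) on D(W)={3,4,5,8} D(Z)={2,3,5,8}: W {3,4,5,8}->{3,4,5}; Z {2,3,5,8}->{5,8}
Constraint 2 (V != W) on D(V)={2,3,4,5,9} D(W)={3,4,5}: no change
So after constraint 2: D(Z) = {5,8}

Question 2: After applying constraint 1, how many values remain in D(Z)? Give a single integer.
Constraint 1 (W < Z) on D(W)={3,4,5,8} D(Z)={2,3,5,8}: W {3,4,5,8}->{3,4,5}; Z {2,3,5,8}->{5,8}
So after constraint 1: D(Z)={5,8}, size = 2

Answer: 2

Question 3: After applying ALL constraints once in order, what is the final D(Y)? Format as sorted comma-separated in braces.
Answer: {2,3}

Derivation:
Constraint 1 (W < Z) on D(W)={3,4,5,8} D(Z)={2,3,5,8}: W {3,4,5,8}->{3,4,5}; Z {2,3,5,8}->{5,8}
Constraint 2 (V != W) on D(V)={2,3,4,5,9} D(W)={3,4,5}: no change
Constraint 3 (V + Y = W) on D(V)={2,3,4,5,9} D(Y)={2,3,4,7,8,9} D(W)={3,4,5}: V {2,3,4,5,9}->{2,3}; Y {2,3,4,7,8,9}->{2,3}; W {3,4,5}->{4,5}
Constraint 4 (W != V) on D(W)={4,5} D(V)={2,3}: no change
So after all 4 constraints: D(Y) = {2,3}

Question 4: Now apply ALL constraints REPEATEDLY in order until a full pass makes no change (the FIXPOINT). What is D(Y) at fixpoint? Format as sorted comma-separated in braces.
pass 0 (initial): D(Y)={2,3,4,7,8,9}
pass 1: V {2,3,4,5,9}->{2,3}; W {3,4,5,8}->{4,5}; Y {2,3,4,7,8,9}->{2,3}; Z {2,3,5,8}->{5,8}
pass 2: no change
Fixpoint after 2 passes: D(Y) = {2,3}

Answer: {2,3}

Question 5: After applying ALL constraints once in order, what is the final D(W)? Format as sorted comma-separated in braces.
Answer: {4,5}

Derivation:
Constraint 1 (W < Z) on D(W)={3,4,5,8} D(Z)={2,3,5,8}: W {3,4,5,8}->{3,4,5}; Z {2,3,5,8}->{5,8}
Constraint 2 (V != W) on D(V)={2,3,4,5,9} D(W)={3,4,5}: no change
Constraint 3 (V + Y = W) on D(V)={2,3,4,5,9} D(Y)={2,3,4,7,8,9} D(W)={3,4,5}: V {2,3,4,5,9}->{2,3}; Y {2,3,4,7,8,9}->{2,3}; W {3,4,5}->{4,5}
Constraint 4 (W != V) on D(W)={4,5} D(V)={2,3}: no change
So after all 4 constraints: D(W) = {4,5}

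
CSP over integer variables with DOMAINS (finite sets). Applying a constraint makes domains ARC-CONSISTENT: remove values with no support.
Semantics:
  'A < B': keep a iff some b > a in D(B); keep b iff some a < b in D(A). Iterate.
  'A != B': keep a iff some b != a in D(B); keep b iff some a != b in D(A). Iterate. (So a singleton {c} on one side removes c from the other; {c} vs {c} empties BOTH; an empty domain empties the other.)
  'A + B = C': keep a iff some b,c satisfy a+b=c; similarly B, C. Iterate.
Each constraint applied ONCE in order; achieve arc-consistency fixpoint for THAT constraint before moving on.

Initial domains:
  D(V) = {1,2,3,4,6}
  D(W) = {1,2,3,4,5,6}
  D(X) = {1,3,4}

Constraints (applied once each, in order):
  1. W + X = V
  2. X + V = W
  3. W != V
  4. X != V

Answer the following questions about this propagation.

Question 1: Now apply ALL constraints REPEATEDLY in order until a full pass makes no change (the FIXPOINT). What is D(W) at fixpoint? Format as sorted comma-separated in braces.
Answer: {}

Derivation:
pass 0 (initial): D(W)={1,2,3,4,5,6}
pass 1: V {1,2,3,4,6}->{2,4}; W {1,2,3,4,5,6}->{3,5}; X {1,3,4}->{1,3}
pass 2: V {2,4}->{}; W {3,5}->{}; X {1,3}->{}
pass 3: no change
Fixpoint after 3 passes: D(W) = {}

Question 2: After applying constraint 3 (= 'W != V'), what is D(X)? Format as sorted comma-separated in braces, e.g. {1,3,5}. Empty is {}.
Constraint 1 (W + X = V) on D(W)={1,2,3,4,5,6} D(X)={1,3,4} D(V)={1,2,3,4,6}: W {1,2,3,4,5,6}->{1,2,3,5}; V {1,2,3,4,6}->{2,3,4,6}
Constraint 2 (X + V = W) on D(X)={1,3,4} D(V)={2,3,4,6} D(W)={1,2,3,5}: X {1,3,4}->{1,3}; V {2,3,4,6}->{2,4}; W {1,2,3,5}->{3,5}
Constraint 3 (W != V) on D(W)={3,5} D(V)={2,4}: no change
So after constraint 3: D(X) = {1,3}

Answer: {1,3}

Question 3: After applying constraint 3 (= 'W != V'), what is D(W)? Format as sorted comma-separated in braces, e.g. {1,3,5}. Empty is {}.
Constraint 1 (W + X = V) on D(W)={1,2,3,4,5,6} D(X)={1,3,4} D(V)={1,2,3,4,6}: W {1,2,3,4,5,6}->{1,2,3,5}; V {1,2,3,4,6}->{2,3,4,6}
Constraint 2 (X + V = W) on D(X)={1,3,4} D(V)={2,3,4,6} D(W)={1,2,3,5}: X {1,3,4}->{1,3}; V {2,3,4,6}->{2,4}; W {1,2,3,5}->{3,5}
Constraint 3 (W != V) on D(W)={3,5} D(V)={2,4}: no change
So after constraint 3: D(W) = {3,5}

Answer: {3,5}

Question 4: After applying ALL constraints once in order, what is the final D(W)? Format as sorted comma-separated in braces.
Constraint 1 (W + X = V) on D(W)={1,2,3,4,5,6} D(X)={1,3,4} D(V)={1,2,3,4,6}: W {1,2,3,4,5,6}->{1,2,3,5}; V {1,2,3,4,6}->{2,3,4,6}
Constraint 2 (X + V = W) on D(X)={1,3,4} D(V)={2,3,4,6} D(W)={1,2,3,5}: X {1,3,4}->{1,3}; V {2,3,4,6}->{2,4}; W {1,2,3,5}->{3,5}
Constraint 3 (W != V) on D(W)={3,5} D(V)={2,4}: no change
Constraint 4 (X != V) on D(X)={1,3} D(V)={2,4}: no change
So after all 4 constraints: D(W) = {3,5}

Answer: {3,5}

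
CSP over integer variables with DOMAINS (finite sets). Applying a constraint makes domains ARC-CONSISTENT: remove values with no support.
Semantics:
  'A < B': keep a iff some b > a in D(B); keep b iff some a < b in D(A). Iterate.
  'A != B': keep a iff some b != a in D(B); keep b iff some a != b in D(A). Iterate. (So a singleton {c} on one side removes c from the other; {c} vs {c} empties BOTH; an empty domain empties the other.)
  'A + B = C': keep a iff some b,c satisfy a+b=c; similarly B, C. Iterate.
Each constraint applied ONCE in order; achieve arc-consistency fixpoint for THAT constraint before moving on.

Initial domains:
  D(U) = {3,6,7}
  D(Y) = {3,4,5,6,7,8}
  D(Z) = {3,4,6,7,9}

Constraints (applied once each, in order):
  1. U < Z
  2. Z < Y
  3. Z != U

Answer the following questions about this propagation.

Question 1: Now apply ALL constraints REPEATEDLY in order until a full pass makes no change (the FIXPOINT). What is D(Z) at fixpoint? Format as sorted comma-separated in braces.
pass 0 (initial): D(Z)={3,4,6,7,9}
pass 1: Y {3,4,5,6,7,8}->{5,6,7,8}; Z {3,4,6,7,9}->{4,6,7}
pass 2: U {3,6,7}->{3,6}
pass 3: no change
Fixpoint after 3 passes: D(Z) = {4,6,7}

Answer: {4,6,7}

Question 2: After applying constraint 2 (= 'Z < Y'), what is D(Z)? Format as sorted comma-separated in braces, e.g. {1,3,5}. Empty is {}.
Constraint 1 (U < Z) on D(U)={3,6,7} D(Z)={3,4,6,7,9}: Z {3,4,6,7,9}->{4,6,7,9}
Constraint 2 (Z < Y) on D(Z)={4,6,7,9} D(Y)={3,4,5,6,7,8}: Z {4,6,7,9}->{4,6,7}; Y {3,4,5,6,7,8}->{5,6,7,8}
So after constraint 2: D(Z) = {4,6,7}

Answer: {4,6,7}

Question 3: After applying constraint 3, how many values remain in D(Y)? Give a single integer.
Answer: 4

Derivation:
Constraint 1 (U < Z) on D(U)={3,6,7} D(Z)={3,4,6,7,9}: Z {3,4,6,7,9}->{4,6,7,9}
Constraint 2 (Z < Y) on D(Z)={4,6,7,9} D(Y)={3,4,5,6,7,8}: Z {4,6,7,9}->{4,6,7}; Y {3,4,5,6,7,8}->{5,6,7,8}
Constraint 3 (Z != U) on D(Z)={4,6,7} D(U)={3,6,7}: no change
So after constraint 3: D(Y)={5,6,7,8}, size = 4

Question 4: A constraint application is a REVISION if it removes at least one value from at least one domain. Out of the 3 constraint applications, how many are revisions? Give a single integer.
Constraint 1 (U < Z) on D(U)={3,6,7} D(Z)={3,4,6,7,9}: Z {3,4,6,7,9}->{4,6,7,9} => REVISION
Constraint 2 (Z < Y) on D(Z)={4,6,7,9} D(Y)={3,4,5,6,7,8}: Z {4,6,7,9}->{4,6,7}; Y {3,4,5,6,7,8}->{5,6,7,8} => REVISION
Constraint 3 (Z != U) on D(Z)={4,6,7} D(U)={3,6,7}: no change => not a revision
Total revisions = 2

Answer: 2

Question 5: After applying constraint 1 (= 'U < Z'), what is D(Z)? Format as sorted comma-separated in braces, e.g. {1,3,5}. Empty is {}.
Answer: {4,6,7,9}

Derivation:
Constraint 1 (U < Z) on D(U)={3,6,7} D(Z)={3,4,6,7,9}: Z {3,4,6,7,9}->{4,6,7,9}
So after constraint 1: D(Z) = {4,6,7,9}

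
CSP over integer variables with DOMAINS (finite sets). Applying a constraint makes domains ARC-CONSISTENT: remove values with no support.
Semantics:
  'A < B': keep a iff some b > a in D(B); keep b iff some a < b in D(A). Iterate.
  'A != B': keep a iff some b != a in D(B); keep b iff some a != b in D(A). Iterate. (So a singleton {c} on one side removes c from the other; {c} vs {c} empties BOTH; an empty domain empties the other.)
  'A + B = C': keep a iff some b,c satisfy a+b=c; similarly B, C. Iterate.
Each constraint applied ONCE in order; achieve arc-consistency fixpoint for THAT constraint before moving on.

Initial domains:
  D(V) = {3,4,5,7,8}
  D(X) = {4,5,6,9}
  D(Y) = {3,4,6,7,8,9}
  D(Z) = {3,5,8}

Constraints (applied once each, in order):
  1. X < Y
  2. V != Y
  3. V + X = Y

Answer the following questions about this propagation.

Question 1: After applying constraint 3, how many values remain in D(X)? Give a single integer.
Answer: 3

Derivation:
Constraint 1 (X < Y) on D(X)={4,5,6,9} D(Y)={3,4,6,7,8,9}: X {4,5,6,9}->{4,5,6}; Y {3,4,6,7,8,9}->{6,7,8,9}
Constraint 2 (V != Y) on D(V)={3,4,5,7,8} D(Y)={6,7,8,9}: no change
Constraint 3 (V + X = Y) on D(V)={3,4,5,7,8} D(X)={4,5,6} D(Y)={6,7,8,9}: V {3,4,5,7,8}->{3,4,5}; Y {6,7,8,9}->{7,8,9}
So after constraint 3: D(X)={4,5,6}, size = 3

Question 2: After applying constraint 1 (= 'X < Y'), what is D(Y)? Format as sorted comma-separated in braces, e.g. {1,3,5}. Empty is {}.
Constraint 1 (X < Y) on D(X)={4,5,6,9} D(Y)={3,4,6,7,8,9}: X {4,5,6,9}->{4,5,6}; Y {3,4,6,7,8,9}->{6,7,8,9}
So after constraint 1: D(Y) = {6,7,8,9}

Answer: {6,7,8,9}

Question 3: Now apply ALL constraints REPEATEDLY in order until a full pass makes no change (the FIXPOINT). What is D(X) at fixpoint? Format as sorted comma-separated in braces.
Answer: {4,5,6}

Derivation:
pass 0 (initial): D(X)={4,5,6,9}
pass 1: V {3,4,5,7,8}->{3,4,5}; X {4,5,6,9}->{4,5,6}; Y {3,4,6,7,8,9}->{7,8,9}
pass 2: no change
Fixpoint after 2 passes: D(X) = {4,5,6}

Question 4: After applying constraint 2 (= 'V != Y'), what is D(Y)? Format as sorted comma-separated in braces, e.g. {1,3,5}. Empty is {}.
Answer: {6,7,8,9}

Derivation:
Constraint 1 (X < Y) on D(X)={4,5,6,9} D(Y)={3,4,6,7,8,9}: X {4,5,6,9}->{4,5,6}; Y {3,4,6,7,8,9}->{6,7,8,9}
Constraint 2 (V != Y) on D(V)={3,4,5,7,8} D(Y)={6,7,8,9}: no change
So after constraint 2: D(Y) = {6,7,8,9}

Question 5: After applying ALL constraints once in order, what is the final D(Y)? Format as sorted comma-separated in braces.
Constraint 1 (X < Y) on D(X)={4,5,6,9} D(Y)={3,4,6,7,8,9}: X {4,5,6,9}->{4,5,6}; Y {3,4,6,7,8,9}->{6,7,8,9}
Constraint 2 (V != Y) on D(V)={3,4,5,7,8} D(Y)={6,7,8,9}: no change
Constraint 3 (V + X = Y) on D(V)={3,4,5,7,8} D(X)={4,5,6} D(Y)={6,7,8,9}: V {3,4,5,7,8}->{3,4,5}; Y {6,7,8,9}->{7,8,9}
So after all 3 constraints: D(Y) = {7,8,9}

Answer: {7,8,9}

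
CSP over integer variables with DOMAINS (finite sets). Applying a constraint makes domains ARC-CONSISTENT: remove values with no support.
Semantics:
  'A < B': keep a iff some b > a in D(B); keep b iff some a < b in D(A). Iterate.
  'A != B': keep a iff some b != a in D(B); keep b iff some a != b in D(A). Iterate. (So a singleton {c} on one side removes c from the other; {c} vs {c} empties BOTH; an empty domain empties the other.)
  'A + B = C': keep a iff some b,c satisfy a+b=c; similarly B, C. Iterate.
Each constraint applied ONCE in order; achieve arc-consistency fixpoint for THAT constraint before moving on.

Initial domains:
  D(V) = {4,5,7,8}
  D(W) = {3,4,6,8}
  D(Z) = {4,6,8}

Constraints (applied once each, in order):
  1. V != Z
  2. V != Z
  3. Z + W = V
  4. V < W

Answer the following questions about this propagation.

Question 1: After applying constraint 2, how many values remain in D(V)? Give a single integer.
Constraint 1 (V != Z) on D(V)={4,5,7,8} D(Z)={4,6,8}: no change
Constraint 2 (V != Z) on D(V)={4,5,7,8} D(Z)={4,6,8}: no change
So after constraint 2: D(V)={4,5,7,8}, size = 4

Answer: 4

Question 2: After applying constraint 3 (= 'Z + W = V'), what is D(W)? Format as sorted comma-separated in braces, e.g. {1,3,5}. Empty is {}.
Answer: {3,4}

Derivation:
Constraint 1 (V != Z) on D(V)={4,5,7,8} D(Z)={4,6,8}: no change
Constraint 2 (V != Z) on D(V)={4,5,7,8} D(Z)={4,6,8}: no change
Constraint 3 (Z + W = V) on D(Z)={4,6,8} D(W)={3,4,6,8} D(V)={4,5,7,8}: Z {4,6,8}->{4}; W {3,4,6,8}->{3,4}; V {4,5,7,8}->{7,8}
So after constraint 3: D(W) = {3,4}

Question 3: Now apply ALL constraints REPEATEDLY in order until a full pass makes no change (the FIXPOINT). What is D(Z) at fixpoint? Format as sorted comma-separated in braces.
Answer: {}

Derivation:
pass 0 (initial): D(Z)={4,6,8}
pass 1: V {4,5,7,8}->{}; W {3,4,6,8}->{}; Z {4,6,8}->{4}
pass 2: Z {4}->{}
pass 3: no change
Fixpoint after 3 passes: D(Z) = {}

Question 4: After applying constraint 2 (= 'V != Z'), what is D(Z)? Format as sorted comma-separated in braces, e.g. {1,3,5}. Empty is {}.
Constraint 1 (V != Z) on D(V)={4,5,7,8} D(Z)={4,6,8}: no change
Constraint 2 (V != Z) on D(V)={4,5,7,8} D(Z)={4,6,8}: no change
So after constraint 2: D(Z) = {4,6,8}

Answer: {4,6,8}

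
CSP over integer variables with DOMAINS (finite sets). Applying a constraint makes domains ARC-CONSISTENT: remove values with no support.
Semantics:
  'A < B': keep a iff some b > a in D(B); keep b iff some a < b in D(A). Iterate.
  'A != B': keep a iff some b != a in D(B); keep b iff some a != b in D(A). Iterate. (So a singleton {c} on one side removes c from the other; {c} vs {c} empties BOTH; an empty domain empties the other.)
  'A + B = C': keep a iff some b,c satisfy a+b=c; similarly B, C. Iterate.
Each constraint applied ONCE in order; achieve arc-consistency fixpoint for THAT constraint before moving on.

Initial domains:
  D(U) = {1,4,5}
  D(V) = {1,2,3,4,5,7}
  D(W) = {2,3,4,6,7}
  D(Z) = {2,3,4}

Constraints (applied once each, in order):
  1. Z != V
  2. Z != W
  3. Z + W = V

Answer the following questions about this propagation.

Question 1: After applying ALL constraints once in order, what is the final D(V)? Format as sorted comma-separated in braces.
Constraint 1 (Z != V) on D(Z)={2,3,4} D(V)={1,2,3,4,5,7}: no change
Constraint 2 (Z != W) on D(Z)={2,3,4} D(W)={2,3,4,6,7}: no change
Constraint 3 (Z + W = V) on D(Z)={2,3,4} D(W)={2,3,4,6,7} D(V)={1,2,3,4,5,7}: W {2,3,4,6,7}->{2,3,4}; V {1,2,3,4,5,7}->{4,5,7}
So after all 3 constraints: D(V) = {4,5,7}

Answer: {4,5,7}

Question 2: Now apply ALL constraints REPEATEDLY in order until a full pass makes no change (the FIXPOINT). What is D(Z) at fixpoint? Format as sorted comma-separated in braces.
Answer: {2,3,4}

Derivation:
pass 0 (initial): D(Z)={2,3,4}
pass 1: V {1,2,3,4,5,7}->{4,5,7}; W {2,3,4,6,7}->{2,3,4}
pass 2: no change
Fixpoint after 2 passes: D(Z) = {2,3,4}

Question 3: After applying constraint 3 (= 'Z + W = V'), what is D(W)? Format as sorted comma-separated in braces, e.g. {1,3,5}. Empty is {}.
Constraint 1 (Z != V) on D(Z)={2,3,4} D(V)={1,2,3,4,5,7}: no change
Constraint 2 (Z != W) on D(Z)={2,3,4} D(W)={2,3,4,6,7}: no change
Constraint 3 (Z + W = V) on D(Z)={2,3,4} D(W)={2,3,4,6,7} D(V)={1,2,3,4,5,7}: W {2,3,4,6,7}->{2,3,4}; V {1,2,3,4,5,7}->{4,5,7}
So after constraint 3: D(W) = {2,3,4}

Answer: {2,3,4}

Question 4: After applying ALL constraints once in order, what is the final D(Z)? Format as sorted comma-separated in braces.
Answer: {2,3,4}

Derivation:
Constraint 1 (Z != V) on D(Z)={2,3,4} D(V)={1,2,3,4,5,7}: no change
Constraint 2 (Z != W) on D(Z)={2,3,4} D(W)={2,3,4,6,7}: no change
Constraint 3 (Z + W = V) on D(Z)={2,3,4} D(W)={2,3,4,6,7} D(V)={1,2,3,4,5,7}: W {2,3,4,6,7}->{2,3,4}; V {1,2,3,4,5,7}->{4,5,7}
So after all 3 constraints: D(Z) = {2,3,4}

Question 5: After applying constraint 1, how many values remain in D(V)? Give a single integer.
Answer: 6

Derivation:
Constraint 1 (Z != V) on D(Z)={2,3,4} D(V)={1,2,3,4,5,7}: no change
So after constraint 1: D(V)={1,2,3,4,5,7}, size = 6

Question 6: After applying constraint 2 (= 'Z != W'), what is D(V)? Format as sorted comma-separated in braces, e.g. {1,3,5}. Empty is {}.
Constraint 1 (Z != V) on D(Z)={2,3,4} D(V)={1,2,3,4,5,7}: no change
Constraint 2 (Z != W) on D(Z)={2,3,4} D(W)={2,3,4,6,7}: no change
So after constraint 2: D(V) = {1,2,3,4,5,7}

Answer: {1,2,3,4,5,7}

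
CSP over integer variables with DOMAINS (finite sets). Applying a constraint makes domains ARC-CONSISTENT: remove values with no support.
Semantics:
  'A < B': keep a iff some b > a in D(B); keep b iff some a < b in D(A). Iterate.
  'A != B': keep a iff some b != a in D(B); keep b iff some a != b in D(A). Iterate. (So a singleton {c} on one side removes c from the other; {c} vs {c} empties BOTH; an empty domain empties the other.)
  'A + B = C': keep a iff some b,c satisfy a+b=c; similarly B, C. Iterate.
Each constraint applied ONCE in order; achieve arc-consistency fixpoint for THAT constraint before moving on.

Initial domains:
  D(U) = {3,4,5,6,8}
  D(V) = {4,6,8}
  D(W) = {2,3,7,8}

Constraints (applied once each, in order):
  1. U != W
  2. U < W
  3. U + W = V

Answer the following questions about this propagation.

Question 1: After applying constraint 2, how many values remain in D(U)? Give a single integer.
Constraint 1 (U != W) on D(U)={3,4,5,6,8} D(W)={2,3,7,8}: no change
Constraint 2 (U < W) on D(U)={3,4,5,6,8} D(W)={2,3,7,8}: U {3,4,5,6,8}->{3,4,5,6}; W {2,3,7,8}->{7,8}
So after constraint 2: D(U)={3,4,5,6}, size = 4

Answer: 4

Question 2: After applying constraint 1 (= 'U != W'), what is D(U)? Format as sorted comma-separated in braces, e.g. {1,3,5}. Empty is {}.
Answer: {3,4,5,6,8}

Derivation:
Constraint 1 (U != W) on D(U)={3,4,5,6,8} D(W)={2,3,7,8}: no change
So after constraint 1: D(U) = {3,4,5,6,8}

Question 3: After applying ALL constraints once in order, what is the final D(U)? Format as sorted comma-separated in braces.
Constraint 1 (U != W) on D(U)={3,4,5,6,8} D(W)={2,3,7,8}: no change
Constraint 2 (U < W) on D(U)={3,4,5,6,8} D(W)={2,3,7,8}: U {3,4,5,6,8}->{3,4,5,6}; W {2,3,7,8}->{7,8}
Constraint 3 (U + W = V) on D(U)={3,4,5,6} D(W)={7,8} D(V)={4,6,8}: U {3,4,5,6}->{}; W {7,8}->{}; V {4,6,8}->{}
So after all 3 constraints: D(U) = {}

Answer: {}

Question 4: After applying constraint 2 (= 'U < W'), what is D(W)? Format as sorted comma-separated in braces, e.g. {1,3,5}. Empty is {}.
Constraint 1 (U != W) on D(U)={3,4,5,6,8} D(W)={2,3,7,8}: no change
Constraint 2 (U < W) on D(U)={3,4,5,6,8} D(W)={2,3,7,8}: U {3,4,5,6,8}->{3,4,5,6}; W {2,3,7,8}->{7,8}
So after constraint 2: D(W) = {7,8}

Answer: {7,8}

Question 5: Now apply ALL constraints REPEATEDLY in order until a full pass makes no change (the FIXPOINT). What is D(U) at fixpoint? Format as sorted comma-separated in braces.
Answer: {}

Derivation:
pass 0 (initial): D(U)={3,4,5,6,8}
pass 1: U {3,4,5,6,8}->{}; V {4,6,8}->{}; W {2,3,7,8}->{}
pass 2: no change
Fixpoint after 2 passes: D(U) = {}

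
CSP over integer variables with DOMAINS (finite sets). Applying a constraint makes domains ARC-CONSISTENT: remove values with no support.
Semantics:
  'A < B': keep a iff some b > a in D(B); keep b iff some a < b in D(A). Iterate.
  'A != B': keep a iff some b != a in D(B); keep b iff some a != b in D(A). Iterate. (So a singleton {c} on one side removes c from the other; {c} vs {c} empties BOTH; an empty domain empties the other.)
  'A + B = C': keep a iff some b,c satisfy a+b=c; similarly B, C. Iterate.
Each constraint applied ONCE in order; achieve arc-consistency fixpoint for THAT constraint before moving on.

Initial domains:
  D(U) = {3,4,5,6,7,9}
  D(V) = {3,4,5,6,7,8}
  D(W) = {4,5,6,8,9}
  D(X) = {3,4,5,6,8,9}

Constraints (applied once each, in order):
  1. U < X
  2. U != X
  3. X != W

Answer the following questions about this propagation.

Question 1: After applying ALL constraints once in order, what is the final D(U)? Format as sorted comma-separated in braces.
Answer: {3,4,5,6,7}

Derivation:
Constraint 1 (U < X) on D(U)={3,4,5,6,7,9} D(X)={3,4,5,6,8,9}: U {3,4,5,6,7,9}->{3,4,5,6,7}; X {3,4,5,6,8,9}->{4,5,6,8,9}
Constraint 2 (U != X) on D(U)={3,4,5,6,7} D(X)={4,5,6,8,9}: no change
Constraint 3 (X != W) on D(X)={4,5,6,8,9} D(W)={4,5,6,8,9}: no change
So after all 3 constraints: D(U) = {3,4,5,6,7}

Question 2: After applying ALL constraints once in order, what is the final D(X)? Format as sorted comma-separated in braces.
Constraint 1 (U < X) on D(U)={3,4,5,6,7,9} D(X)={3,4,5,6,8,9}: U {3,4,5,6,7,9}->{3,4,5,6,7}; X {3,4,5,6,8,9}->{4,5,6,8,9}
Constraint 2 (U != X) on D(U)={3,4,5,6,7} D(X)={4,5,6,8,9}: no change
Constraint 3 (X != W) on D(X)={4,5,6,8,9} D(W)={4,5,6,8,9}: no change
So after all 3 constraints: D(X) = {4,5,6,8,9}

Answer: {4,5,6,8,9}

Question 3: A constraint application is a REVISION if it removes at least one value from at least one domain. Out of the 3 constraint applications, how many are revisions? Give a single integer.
Answer: 1

Derivation:
Constraint 1 (U < X) on D(U)={3,4,5,6,7,9} D(X)={3,4,5,6,8,9}: U {3,4,5,6,7,9}->{3,4,5,6,7}; X {3,4,5,6,8,9}->{4,5,6,8,9} => REVISION
Constraint 2 (U != X) on D(U)={3,4,5,6,7} D(X)={4,5,6,8,9}: no change => not a revision
Constraint 3 (X != W) on D(X)={4,5,6,8,9} D(W)={4,5,6,8,9}: no change => not a revision
Total revisions = 1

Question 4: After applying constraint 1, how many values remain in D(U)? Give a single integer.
Answer: 5

Derivation:
Constraint 1 (U < X) on D(U)={3,4,5,6,7,9} D(X)={3,4,5,6,8,9}: U {3,4,5,6,7,9}->{3,4,5,6,7}; X {3,4,5,6,8,9}->{4,5,6,8,9}
So after constraint 1: D(U)={3,4,5,6,7}, size = 5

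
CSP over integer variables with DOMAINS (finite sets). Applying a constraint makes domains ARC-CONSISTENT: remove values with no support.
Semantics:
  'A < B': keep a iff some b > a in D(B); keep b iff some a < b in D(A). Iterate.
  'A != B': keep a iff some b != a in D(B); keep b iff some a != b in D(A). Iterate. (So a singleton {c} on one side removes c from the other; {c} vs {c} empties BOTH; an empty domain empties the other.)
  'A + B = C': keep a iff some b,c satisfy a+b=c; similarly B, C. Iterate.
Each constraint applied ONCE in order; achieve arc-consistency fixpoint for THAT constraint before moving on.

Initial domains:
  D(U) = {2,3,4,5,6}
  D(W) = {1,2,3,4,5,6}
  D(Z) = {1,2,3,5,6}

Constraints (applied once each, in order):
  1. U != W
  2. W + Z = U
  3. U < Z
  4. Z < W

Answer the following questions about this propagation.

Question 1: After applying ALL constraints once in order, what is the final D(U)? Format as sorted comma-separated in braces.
Constraint 1 (U != W) on D(U)={2,3,4,5,6} D(W)={1,2,3,4,5,6}: no change
Constraint 2 (W + Z = U) on D(W)={1,2,3,4,5,6} D(Z)={1,2,3,5,6} D(U)={2,3,4,5,6}: W {1,2,3,4,5,6}->{1,2,3,4,5}; Z {1,2,3,5,6}->{1,2,3,5}
Constraint 3 (U < Z) on D(U)={2,3,4,5,6} D(Z)={1,2,3,5}: U {2,3,4,5,6}->{2,3,4}; Z {1,2,3,5}->{3,5}
Constraint 4 (Z < W) on D(Z)={3,5} D(W)={1,2,3,4,5}: Z {3,5}->{3}; W {1,2,3,4,5}->{4,5}
So after all 4 constraints: D(U) = {2,3,4}

Answer: {2,3,4}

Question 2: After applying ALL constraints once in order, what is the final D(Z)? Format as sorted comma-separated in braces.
Answer: {3}

Derivation:
Constraint 1 (U != W) on D(U)={2,3,4,5,6} D(W)={1,2,3,4,5,6}: no change
Constraint 2 (W + Z = U) on D(W)={1,2,3,4,5,6} D(Z)={1,2,3,5,6} D(U)={2,3,4,5,6}: W {1,2,3,4,5,6}->{1,2,3,4,5}; Z {1,2,3,5,6}->{1,2,3,5}
Constraint 3 (U < Z) on D(U)={2,3,4,5,6} D(Z)={1,2,3,5}: U {2,3,4,5,6}->{2,3,4}; Z {1,2,3,5}->{3,5}
Constraint 4 (Z < W) on D(Z)={3,5} D(W)={1,2,3,4,5}: Z {3,5}->{3}; W {1,2,3,4,5}->{4,5}
So after all 4 constraints: D(Z) = {3}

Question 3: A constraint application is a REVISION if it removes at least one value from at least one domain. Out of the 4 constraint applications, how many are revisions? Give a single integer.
Constraint 1 (U != W) on D(U)={2,3,4,5,6} D(W)={1,2,3,4,5,6}: no change => not a revision
Constraint 2 (W + Z = U) on D(W)={1,2,3,4,5,6} D(Z)={1,2,3,5,6} D(U)={2,3,4,5,6}: W {1,2,3,4,5,6}->{1,2,3,4,5}; Z {1,2,3,5,6}->{1,2,3,5} => REVISION
Constraint 3 (U < Z) on D(U)={2,3,4,5,6} D(Z)={1,2,3,5}: U {2,3,4,5,6}->{2,3,4}; Z {1,2,3,5}->{3,5} => REVISION
Constraint 4 (Z < W) on D(Z)={3,5} D(W)={1,2,3,4,5}: Z {3,5}->{3}; W {1,2,3,4,5}->{4,5} => REVISION
Total revisions = 3

Answer: 3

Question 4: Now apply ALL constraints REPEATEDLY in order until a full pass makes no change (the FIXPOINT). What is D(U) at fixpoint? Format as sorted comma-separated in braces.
pass 0 (initial): D(U)={2,3,4,5,6}
pass 1: U {2,3,4,5,6}->{2,3,4}; W {1,2,3,4,5,6}->{4,5}; Z {1,2,3,5,6}->{3}
pass 2: U {2,3,4}->{}; W {4,5}->{}; Z {3}->{}
pass 3: no change
Fixpoint after 3 passes: D(U) = {}

Answer: {}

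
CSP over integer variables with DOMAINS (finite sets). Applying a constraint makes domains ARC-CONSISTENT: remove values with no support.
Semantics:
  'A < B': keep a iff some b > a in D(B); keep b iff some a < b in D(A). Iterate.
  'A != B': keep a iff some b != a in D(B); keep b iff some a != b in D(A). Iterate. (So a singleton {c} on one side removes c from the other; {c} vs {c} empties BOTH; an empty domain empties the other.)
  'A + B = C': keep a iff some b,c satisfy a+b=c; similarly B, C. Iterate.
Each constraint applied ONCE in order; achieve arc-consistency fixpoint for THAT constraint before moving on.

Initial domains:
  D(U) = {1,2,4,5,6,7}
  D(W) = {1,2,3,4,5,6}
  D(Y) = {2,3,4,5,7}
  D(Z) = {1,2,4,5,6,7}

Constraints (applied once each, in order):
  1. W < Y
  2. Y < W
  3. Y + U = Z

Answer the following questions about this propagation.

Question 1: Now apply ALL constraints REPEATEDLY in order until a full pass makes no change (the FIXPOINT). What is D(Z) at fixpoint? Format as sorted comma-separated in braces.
pass 0 (initial): D(Z)={1,2,4,5,6,7}
pass 1: U {1,2,4,5,6,7}->{1,2,4,5}; W {1,2,3,4,5,6}->{3,4,5,6}; Y {2,3,4,5,7}->{2,3,4,5}; Z {1,2,4,5,6,7}->{4,5,6,7}
pass 2: U {1,2,4,5}->{}; W {3,4,5,6}->{}; Y {2,3,4,5}->{}; Z {4,5,6,7}->{}
pass 3: no change
Fixpoint after 3 passes: D(Z) = {}

Answer: {}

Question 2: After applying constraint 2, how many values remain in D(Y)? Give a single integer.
Answer: 4

Derivation:
Constraint 1 (W < Y) on D(W)={1,2,3,4,5,6} D(Y)={2,3,4,5,7}: no change
Constraint 2 (Y < W) on D(Y)={2,3,4,5,7} D(W)={1,2,3,4,5,6}: Y {2,3,4,5,7}->{2,3,4,5}; W {1,2,3,4,5,6}->{3,4,5,6}
So after constraint 2: D(Y)={2,3,4,5}, size = 4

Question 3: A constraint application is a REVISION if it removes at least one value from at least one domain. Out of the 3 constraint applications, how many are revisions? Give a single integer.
Answer: 2

Derivation:
Constraint 1 (W < Y) on D(W)={1,2,3,4,5,6} D(Y)={2,3,4,5,7}: no change => not a revision
Constraint 2 (Y < W) on D(Y)={2,3,4,5,7} D(W)={1,2,3,4,5,6}: Y {2,3,4,5,7}->{2,3,4,5}; W {1,2,3,4,5,6}->{3,4,5,6} => REVISION
Constraint 3 (Y + U = Z) on D(Y)={2,3,4,5} D(U)={1,2,4,5,6,7} D(Z)={1,2,4,5,6,7}: U {1,2,4,5,6,7}->{1,2,4,5}; Z {1,2,4,5,6,7}->{4,5,6,7} => REVISION
Total revisions = 2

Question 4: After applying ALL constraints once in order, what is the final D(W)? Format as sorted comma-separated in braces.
Answer: {3,4,5,6}

Derivation:
Constraint 1 (W < Y) on D(W)={1,2,3,4,5,6} D(Y)={2,3,4,5,7}: no change
Constraint 2 (Y < W) on D(Y)={2,3,4,5,7} D(W)={1,2,3,4,5,6}: Y {2,3,4,5,7}->{2,3,4,5}; W {1,2,3,4,5,6}->{3,4,5,6}
Constraint 3 (Y + U = Z) on D(Y)={2,3,4,5} D(U)={1,2,4,5,6,7} D(Z)={1,2,4,5,6,7}: U {1,2,4,5,6,7}->{1,2,4,5}; Z {1,2,4,5,6,7}->{4,5,6,7}
So after all 3 constraints: D(W) = {3,4,5,6}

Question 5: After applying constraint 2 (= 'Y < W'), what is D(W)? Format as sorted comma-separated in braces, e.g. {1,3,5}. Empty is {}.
Constraint 1 (W < Y) on D(W)={1,2,3,4,5,6} D(Y)={2,3,4,5,7}: no change
Constraint 2 (Y < W) on D(Y)={2,3,4,5,7} D(W)={1,2,3,4,5,6}: Y {2,3,4,5,7}->{2,3,4,5}; W {1,2,3,4,5,6}->{3,4,5,6}
So after constraint 2: D(W) = {3,4,5,6}

Answer: {3,4,5,6}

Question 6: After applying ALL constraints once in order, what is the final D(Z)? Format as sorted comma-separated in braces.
Answer: {4,5,6,7}

Derivation:
Constraint 1 (W < Y) on D(W)={1,2,3,4,5,6} D(Y)={2,3,4,5,7}: no change
Constraint 2 (Y < W) on D(Y)={2,3,4,5,7} D(W)={1,2,3,4,5,6}: Y {2,3,4,5,7}->{2,3,4,5}; W {1,2,3,4,5,6}->{3,4,5,6}
Constraint 3 (Y + U = Z) on D(Y)={2,3,4,5} D(U)={1,2,4,5,6,7} D(Z)={1,2,4,5,6,7}: U {1,2,4,5,6,7}->{1,2,4,5}; Z {1,2,4,5,6,7}->{4,5,6,7}
So after all 3 constraints: D(Z) = {4,5,6,7}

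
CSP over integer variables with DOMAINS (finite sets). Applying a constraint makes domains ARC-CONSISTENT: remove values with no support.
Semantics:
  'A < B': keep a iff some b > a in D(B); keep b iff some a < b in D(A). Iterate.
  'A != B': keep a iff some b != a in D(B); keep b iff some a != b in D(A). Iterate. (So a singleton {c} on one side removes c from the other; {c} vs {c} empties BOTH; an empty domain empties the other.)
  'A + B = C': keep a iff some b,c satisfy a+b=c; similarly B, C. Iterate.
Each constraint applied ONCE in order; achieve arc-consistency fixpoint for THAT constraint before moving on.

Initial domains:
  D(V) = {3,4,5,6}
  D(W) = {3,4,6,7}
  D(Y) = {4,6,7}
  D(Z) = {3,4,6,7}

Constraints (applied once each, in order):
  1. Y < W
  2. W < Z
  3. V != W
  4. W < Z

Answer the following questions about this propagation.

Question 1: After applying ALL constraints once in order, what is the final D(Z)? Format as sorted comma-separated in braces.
Answer: {7}

Derivation:
Constraint 1 (Y < W) on D(Y)={4,6,7} D(W)={3,4,6,7}: Y {4,6,7}->{4,6}; W {3,4,6,7}->{6,7}
Constraint 2 (W < Z) on D(W)={6,7} D(Z)={3,4,6,7}: W {6,7}->{6}; Z {3,4,6,7}->{7}
Constraint 3 (V != W) on D(V)={3,4,5,6} D(W)={6}: V {3,4,5,6}->{3,4,5}
Constraint 4 (W < Z) on D(W)={6} D(Z)={7}: no change
So after all 4 constraints: D(Z) = {7}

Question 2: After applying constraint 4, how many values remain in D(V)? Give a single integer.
Answer: 3

Derivation:
Constraint 1 (Y < W) on D(Y)={4,6,7} D(W)={3,4,6,7}: Y {4,6,7}->{4,6}; W {3,4,6,7}->{6,7}
Constraint 2 (W < Z) on D(W)={6,7} D(Z)={3,4,6,7}: W {6,7}->{6}; Z {3,4,6,7}->{7}
Constraint 3 (V != W) on D(V)={3,4,5,6} D(W)={6}: V {3,4,5,6}->{3,4,5}
Constraint 4 (W < Z) on D(W)={6} D(Z)={7}: no change
So after constraint 4: D(V)={3,4,5}, size = 3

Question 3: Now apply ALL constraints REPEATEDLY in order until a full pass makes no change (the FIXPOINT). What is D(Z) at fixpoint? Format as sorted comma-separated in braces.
Answer: {7}

Derivation:
pass 0 (initial): D(Z)={3,4,6,7}
pass 1: V {3,4,5,6}->{3,4,5}; W {3,4,6,7}->{6}; Y {4,6,7}->{4,6}; Z {3,4,6,7}->{7}
pass 2: Y {4,6}->{4}
pass 3: no change
Fixpoint after 3 passes: D(Z) = {7}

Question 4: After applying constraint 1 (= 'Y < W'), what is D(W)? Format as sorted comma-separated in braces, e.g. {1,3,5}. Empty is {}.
Constraint 1 (Y < W) on D(Y)={4,6,7} D(W)={3,4,6,7}: Y {4,6,7}->{4,6}; W {3,4,6,7}->{6,7}
So after constraint 1: D(W) = {6,7}

Answer: {6,7}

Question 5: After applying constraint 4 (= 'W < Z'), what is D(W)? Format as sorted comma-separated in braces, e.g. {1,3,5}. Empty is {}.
Constraint 1 (Y < W) on D(Y)={4,6,7} D(W)={3,4,6,7}: Y {4,6,7}->{4,6}; W {3,4,6,7}->{6,7}
Constraint 2 (W < Z) on D(W)={6,7} D(Z)={3,4,6,7}: W {6,7}->{6}; Z {3,4,6,7}->{7}
Constraint 3 (V != W) on D(V)={3,4,5,6} D(W)={6}: V {3,4,5,6}->{3,4,5}
Constraint 4 (W < Z) on D(W)={6} D(Z)={7}: no change
So after constraint 4: D(W) = {6}

Answer: {6}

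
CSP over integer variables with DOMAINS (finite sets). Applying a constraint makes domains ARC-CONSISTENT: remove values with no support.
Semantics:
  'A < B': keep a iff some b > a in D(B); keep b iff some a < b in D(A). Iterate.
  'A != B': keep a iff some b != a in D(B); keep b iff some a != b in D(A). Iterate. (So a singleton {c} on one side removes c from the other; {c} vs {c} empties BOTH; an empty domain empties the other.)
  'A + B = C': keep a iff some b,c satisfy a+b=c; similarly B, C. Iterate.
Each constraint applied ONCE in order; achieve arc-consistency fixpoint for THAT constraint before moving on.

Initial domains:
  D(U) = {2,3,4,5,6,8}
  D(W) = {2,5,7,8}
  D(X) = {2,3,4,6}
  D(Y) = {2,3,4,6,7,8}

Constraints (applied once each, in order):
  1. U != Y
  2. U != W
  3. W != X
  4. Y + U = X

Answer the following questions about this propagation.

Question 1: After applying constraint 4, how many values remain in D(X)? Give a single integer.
Constraint 1 (U != Y) on D(U)={2,3,4,5,6,8} D(Y)={2,3,4,6,7,8}: no change
Constraint 2 (U != W) on D(U)={2,3,4,5,6,8} D(W)={2,5,7,8}: no change
Constraint 3 (W != X) on D(W)={2,5,7,8} D(X)={2,3,4,6}: no change
Constraint 4 (Y + U = X) on D(Y)={2,3,4,6,7,8} D(U)={2,3,4,5,6,8} D(X)={2,3,4,6}: Y {2,3,4,6,7,8}->{2,3,4}; U {2,3,4,5,6,8}->{2,3,4}; X {2,3,4,6}->{4,6}
So after constraint 4: D(X)={4,6}, size = 2

Answer: 2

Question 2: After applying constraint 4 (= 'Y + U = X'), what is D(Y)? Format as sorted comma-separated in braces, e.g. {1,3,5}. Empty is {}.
Answer: {2,3,4}

Derivation:
Constraint 1 (U != Y) on D(U)={2,3,4,5,6,8} D(Y)={2,3,4,6,7,8}: no change
Constraint 2 (U != W) on D(U)={2,3,4,5,6,8} D(W)={2,5,7,8}: no change
Constraint 3 (W != X) on D(W)={2,5,7,8} D(X)={2,3,4,6}: no change
Constraint 4 (Y + U = X) on D(Y)={2,3,4,6,7,8} D(U)={2,3,4,5,6,8} D(X)={2,3,4,6}: Y {2,3,4,6,7,8}->{2,3,4}; U {2,3,4,5,6,8}->{2,3,4}; X {2,3,4,6}->{4,6}
So after constraint 4: D(Y) = {2,3,4}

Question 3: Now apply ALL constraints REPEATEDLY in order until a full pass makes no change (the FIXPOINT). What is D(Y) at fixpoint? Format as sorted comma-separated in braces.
Answer: {2,3,4}

Derivation:
pass 0 (initial): D(Y)={2,3,4,6,7,8}
pass 1: U {2,3,4,5,6,8}->{2,3,4}; X {2,3,4,6}->{4,6}; Y {2,3,4,6,7,8}->{2,3,4}
pass 2: no change
Fixpoint after 2 passes: D(Y) = {2,3,4}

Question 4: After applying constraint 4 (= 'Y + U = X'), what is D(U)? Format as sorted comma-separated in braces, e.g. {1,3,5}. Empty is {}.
Constraint 1 (U != Y) on D(U)={2,3,4,5,6,8} D(Y)={2,3,4,6,7,8}: no change
Constraint 2 (U != W) on D(U)={2,3,4,5,6,8} D(W)={2,5,7,8}: no change
Constraint 3 (W != X) on D(W)={2,5,7,8} D(X)={2,3,4,6}: no change
Constraint 4 (Y + U = X) on D(Y)={2,3,4,6,7,8} D(U)={2,3,4,5,6,8} D(X)={2,3,4,6}: Y {2,3,4,6,7,8}->{2,3,4}; U {2,3,4,5,6,8}->{2,3,4}; X {2,3,4,6}->{4,6}
So after constraint 4: D(U) = {2,3,4}

Answer: {2,3,4}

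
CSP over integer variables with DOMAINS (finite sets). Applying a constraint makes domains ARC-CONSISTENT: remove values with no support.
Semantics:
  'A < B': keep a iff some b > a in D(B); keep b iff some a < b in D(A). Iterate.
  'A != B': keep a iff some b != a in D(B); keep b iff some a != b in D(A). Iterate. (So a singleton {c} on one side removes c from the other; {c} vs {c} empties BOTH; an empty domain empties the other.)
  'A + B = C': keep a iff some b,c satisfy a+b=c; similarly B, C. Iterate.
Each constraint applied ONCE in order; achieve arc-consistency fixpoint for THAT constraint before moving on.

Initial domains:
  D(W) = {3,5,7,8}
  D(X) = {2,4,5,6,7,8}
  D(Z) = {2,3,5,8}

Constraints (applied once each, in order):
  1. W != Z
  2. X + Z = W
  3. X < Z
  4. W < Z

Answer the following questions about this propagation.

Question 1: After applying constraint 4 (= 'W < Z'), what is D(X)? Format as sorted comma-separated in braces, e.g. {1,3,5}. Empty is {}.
Answer: {2,4}

Derivation:
Constraint 1 (W != Z) on D(W)={3,5,7,8} D(Z)={2,3,5,8}: no change
Constraint 2 (X + Z = W) on D(X)={2,4,5,6,7,8} D(Z)={2,3,5,8} D(W)={3,5,7,8}: X {2,4,5,6,7,8}->{2,4,5,6}; Z {2,3,5,8}->{2,3,5}; W {3,5,7,8}->{5,7,8}
Constraint 3 (X < Z) on D(X)={2,4,5,6} D(Z)={2,3,5}: X {2,4,5,6}->{2,4}; Z {2,3,5}->{3,5}
Constraint 4 (W < Z) on D(W)={5,7,8} D(Z)={3,5}: W {5,7,8}->{}; Z {3,5}->{}
So after constraint 4: D(X) = {2,4}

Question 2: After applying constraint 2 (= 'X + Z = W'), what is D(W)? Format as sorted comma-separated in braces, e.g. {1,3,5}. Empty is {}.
Answer: {5,7,8}

Derivation:
Constraint 1 (W != Z) on D(W)={3,5,7,8} D(Z)={2,3,5,8}: no change
Constraint 2 (X + Z = W) on D(X)={2,4,5,6,7,8} D(Z)={2,3,5,8} D(W)={3,5,7,8}: X {2,4,5,6,7,8}->{2,4,5,6}; Z {2,3,5,8}->{2,3,5}; W {3,5,7,8}->{5,7,8}
So after constraint 2: D(W) = {5,7,8}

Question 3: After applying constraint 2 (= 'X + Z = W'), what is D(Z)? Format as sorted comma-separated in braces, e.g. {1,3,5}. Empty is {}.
Answer: {2,3,5}

Derivation:
Constraint 1 (W != Z) on D(W)={3,5,7,8} D(Z)={2,3,5,8}: no change
Constraint 2 (X + Z = W) on D(X)={2,4,5,6,7,8} D(Z)={2,3,5,8} D(W)={3,5,7,8}: X {2,4,5,6,7,8}->{2,4,5,6}; Z {2,3,5,8}->{2,3,5}; W {3,5,7,8}->{5,7,8}
So after constraint 2: D(Z) = {2,3,5}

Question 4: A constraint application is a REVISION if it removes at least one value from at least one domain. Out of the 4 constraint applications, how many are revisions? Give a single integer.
Answer: 3

Derivation:
Constraint 1 (W != Z) on D(W)={3,5,7,8} D(Z)={2,3,5,8}: no change => not a revision
Constraint 2 (X + Z = W) on D(X)={2,4,5,6,7,8} D(Z)={2,3,5,8} D(W)={3,5,7,8}: X {2,4,5,6,7,8}->{2,4,5,6}; Z {2,3,5,8}->{2,3,5}; W {3,5,7,8}->{5,7,8} => REVISION
Constraint 3 (X < Z) on D(X)={2,4,5,6} D(Z)={2,3,5}: X {2,4,5,6}->{2,4}; Z {2,3,5}->{3,5} => REVISION
Constraint 4 (W < Z) on D(W)={5,7,8} D(Z)={3,5}: W {5,7,8}->{}; Z {3,5}->{} => REVISION
Total revisions = 3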